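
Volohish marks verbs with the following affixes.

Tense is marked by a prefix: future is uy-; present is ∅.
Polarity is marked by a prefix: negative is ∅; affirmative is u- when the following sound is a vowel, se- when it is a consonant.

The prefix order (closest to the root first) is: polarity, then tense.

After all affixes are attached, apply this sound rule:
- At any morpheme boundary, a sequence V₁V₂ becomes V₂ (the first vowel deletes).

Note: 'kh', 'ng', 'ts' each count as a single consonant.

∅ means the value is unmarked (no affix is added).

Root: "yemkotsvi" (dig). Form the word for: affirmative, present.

Attach polarity affirmative se- (before consonant 'y') → seyemkotsvi.
tense = present: zero marking, form stays seyemkotsvi.
Vowel deletion: no change.

seyemkotsvi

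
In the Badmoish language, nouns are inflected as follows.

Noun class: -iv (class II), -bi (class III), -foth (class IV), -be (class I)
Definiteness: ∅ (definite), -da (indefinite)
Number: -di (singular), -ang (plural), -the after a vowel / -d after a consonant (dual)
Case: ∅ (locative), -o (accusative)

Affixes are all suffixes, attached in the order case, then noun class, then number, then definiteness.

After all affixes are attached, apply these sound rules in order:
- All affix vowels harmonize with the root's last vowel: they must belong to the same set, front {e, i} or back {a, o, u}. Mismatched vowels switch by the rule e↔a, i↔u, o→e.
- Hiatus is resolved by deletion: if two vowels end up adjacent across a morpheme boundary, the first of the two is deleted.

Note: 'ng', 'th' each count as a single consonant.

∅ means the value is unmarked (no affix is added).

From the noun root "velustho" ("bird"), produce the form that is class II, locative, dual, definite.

case = locative: zero marking, form stays velustho.
Attach noun class class II -iv → velusthoiv.
Attach number dual -d (after consonant 'v') → velusthoivd.
definiteness = definite: zero marking, form stays velusthoivd.
Apply vowel harmony: velusthoivd → velusthouvd.
Apply vowel deletion: velusthouvd → velusthuvd.

velusthuvd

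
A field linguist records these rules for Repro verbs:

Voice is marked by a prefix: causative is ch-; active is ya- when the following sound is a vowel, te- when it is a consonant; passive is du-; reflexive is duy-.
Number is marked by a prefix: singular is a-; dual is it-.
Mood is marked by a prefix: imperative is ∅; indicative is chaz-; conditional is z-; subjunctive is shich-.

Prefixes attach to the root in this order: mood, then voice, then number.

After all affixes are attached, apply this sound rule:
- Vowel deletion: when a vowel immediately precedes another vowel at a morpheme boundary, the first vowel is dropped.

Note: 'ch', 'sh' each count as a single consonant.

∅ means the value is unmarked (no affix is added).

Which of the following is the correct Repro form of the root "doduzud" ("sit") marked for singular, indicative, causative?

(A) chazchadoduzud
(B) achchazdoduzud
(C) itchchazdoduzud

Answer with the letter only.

B

Attach mood indicative chaz- → chazdoduzud.
Attach voice causative ch- → chchazdoduzud.
Attach number singular a- → achchazdoduzud.
Vowel deletion: no change.
So the correct form is achchazdoduzud, option (B).
(C) itchchazdoduzud is wrong: it uses dual instead of singular for number.
(A) chazchadoduzud is wrong: it has the affixes in the wrong order.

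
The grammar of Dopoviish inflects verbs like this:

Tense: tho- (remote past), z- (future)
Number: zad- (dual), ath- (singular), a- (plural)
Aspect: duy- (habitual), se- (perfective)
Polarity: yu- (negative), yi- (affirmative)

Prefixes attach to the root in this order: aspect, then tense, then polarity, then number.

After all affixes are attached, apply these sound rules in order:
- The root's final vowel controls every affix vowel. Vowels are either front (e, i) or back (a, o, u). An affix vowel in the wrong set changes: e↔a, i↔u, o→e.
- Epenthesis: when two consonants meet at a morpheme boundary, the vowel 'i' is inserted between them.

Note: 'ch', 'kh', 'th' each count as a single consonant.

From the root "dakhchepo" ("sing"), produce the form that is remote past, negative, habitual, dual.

Attach aspect habitual duy- → duydakhchepo.
Attach tense remote past tho- → thoduydakhchepo.
Attach polarity negative yu- → yuthoduydakhchepo.
Attach number dual zad- → zadyuthoduydakhchepo.
Vowel harmony: no change.
Apply epenthesis: zadyuthoduydakhchepo → zadiyuthoduyidakhchepo.

zadiyuthoduyidakhchepo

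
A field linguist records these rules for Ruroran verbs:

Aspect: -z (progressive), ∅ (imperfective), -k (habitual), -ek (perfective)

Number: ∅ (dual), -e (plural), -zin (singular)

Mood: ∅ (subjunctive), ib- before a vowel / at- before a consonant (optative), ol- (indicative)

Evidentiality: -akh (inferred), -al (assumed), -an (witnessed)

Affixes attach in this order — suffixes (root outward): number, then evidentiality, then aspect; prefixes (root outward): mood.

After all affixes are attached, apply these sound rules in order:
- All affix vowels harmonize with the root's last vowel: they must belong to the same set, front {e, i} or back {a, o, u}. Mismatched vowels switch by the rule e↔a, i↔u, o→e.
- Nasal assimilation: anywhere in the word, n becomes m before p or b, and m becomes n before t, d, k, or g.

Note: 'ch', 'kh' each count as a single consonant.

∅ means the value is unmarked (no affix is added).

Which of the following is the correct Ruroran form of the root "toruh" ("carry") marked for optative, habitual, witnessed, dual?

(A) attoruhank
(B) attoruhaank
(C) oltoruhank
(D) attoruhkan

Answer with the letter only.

A

number = dual: zero marking, form stays toruh.
Attach evidentiality witnessed -an → toruhan.
Attach mood optative at- (before consonant 't') → attoruhan.
Attach aspect habitual -k → attoruhank.
Vowel harmony: no change.
Nasal assimilation: no change.
So the correct form is attoruhank, option (A).
(D) attoruhkan is wrong: it has the affixes in the wrong order.
(B) attoruhaank is wrong: it uses plural instead of dual for number.
(C) oltoruhank is wrong: it uses indicative instead of optative for mood.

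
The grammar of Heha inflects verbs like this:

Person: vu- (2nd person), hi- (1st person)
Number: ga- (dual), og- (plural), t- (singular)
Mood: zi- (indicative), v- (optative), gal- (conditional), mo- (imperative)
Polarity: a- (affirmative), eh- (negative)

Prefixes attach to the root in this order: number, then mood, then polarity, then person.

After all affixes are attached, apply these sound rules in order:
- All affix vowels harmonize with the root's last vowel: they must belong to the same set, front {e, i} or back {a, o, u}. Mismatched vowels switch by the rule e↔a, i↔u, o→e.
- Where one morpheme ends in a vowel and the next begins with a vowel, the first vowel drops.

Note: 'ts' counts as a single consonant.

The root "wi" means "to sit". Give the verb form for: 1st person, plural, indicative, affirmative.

hezegwi

Attach number plural og- → ogwi.
Attach mood indicative zi- → ziogwi.
Attach polarity affirmative a- → aziogwi.
Attach person 1st person hi- → hiaziogwi.
Apply vowel harmony: hiaziogwi → hieziegwi.
Apply vowel deletion: hieziegwi → hezegwi.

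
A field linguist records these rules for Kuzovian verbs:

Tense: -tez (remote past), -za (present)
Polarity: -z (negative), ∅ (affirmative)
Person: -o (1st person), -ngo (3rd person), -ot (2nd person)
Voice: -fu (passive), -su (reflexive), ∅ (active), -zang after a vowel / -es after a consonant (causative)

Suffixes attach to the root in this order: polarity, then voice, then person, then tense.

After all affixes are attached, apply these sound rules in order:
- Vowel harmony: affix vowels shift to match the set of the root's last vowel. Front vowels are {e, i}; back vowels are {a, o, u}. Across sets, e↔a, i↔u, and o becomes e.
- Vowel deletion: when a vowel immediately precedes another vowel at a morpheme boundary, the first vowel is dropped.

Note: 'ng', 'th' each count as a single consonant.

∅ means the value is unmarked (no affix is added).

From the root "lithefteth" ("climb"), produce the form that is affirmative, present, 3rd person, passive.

polarity = affirmative: zero marking, form stays lithefteth.
Attach voice passive -fu → litheftethfu.
Attach person 3rd person -ngo → litheftethfungo.
Attach tense present -za → litheftethfungoza.
Apply vowel harmony: litheftethfungoza → litheftethfingeze.
Vowel deletion: no change.

litheftethfingeze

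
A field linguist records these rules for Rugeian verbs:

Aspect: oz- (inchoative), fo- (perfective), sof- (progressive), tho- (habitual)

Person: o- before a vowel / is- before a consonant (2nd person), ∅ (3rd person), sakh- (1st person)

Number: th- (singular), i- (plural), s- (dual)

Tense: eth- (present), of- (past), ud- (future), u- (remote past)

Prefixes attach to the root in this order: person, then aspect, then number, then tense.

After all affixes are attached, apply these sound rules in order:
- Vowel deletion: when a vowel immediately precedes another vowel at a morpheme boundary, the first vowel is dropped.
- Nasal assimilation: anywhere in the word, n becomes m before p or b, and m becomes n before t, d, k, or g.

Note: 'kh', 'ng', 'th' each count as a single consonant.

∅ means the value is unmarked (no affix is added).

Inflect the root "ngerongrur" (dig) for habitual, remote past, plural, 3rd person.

person = 3rd person: zero marking, form stays ngerongrur.
Attach aspect habitual tho- → thongerongrur.
Attach number plural i- → ithongerongrur.
Attach tense remote past u- → uithongerongrur.
Apply vowel deletion: uithongerongrur → ithongerongrur.
Nasal assimilation: no change.

ithongerongrur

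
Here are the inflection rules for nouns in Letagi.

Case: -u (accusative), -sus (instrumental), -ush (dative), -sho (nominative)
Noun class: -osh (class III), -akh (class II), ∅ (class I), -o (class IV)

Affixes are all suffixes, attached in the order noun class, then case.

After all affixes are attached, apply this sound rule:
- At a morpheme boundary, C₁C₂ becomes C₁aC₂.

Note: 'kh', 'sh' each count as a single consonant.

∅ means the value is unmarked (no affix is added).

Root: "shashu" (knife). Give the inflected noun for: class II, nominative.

Attach noun class class II -akh → shashuakh.
Attach case nominative -sho → shashuakhsho.
Apply epenthesis: shashuakhsho → shashuakhasho.

shashuakhasho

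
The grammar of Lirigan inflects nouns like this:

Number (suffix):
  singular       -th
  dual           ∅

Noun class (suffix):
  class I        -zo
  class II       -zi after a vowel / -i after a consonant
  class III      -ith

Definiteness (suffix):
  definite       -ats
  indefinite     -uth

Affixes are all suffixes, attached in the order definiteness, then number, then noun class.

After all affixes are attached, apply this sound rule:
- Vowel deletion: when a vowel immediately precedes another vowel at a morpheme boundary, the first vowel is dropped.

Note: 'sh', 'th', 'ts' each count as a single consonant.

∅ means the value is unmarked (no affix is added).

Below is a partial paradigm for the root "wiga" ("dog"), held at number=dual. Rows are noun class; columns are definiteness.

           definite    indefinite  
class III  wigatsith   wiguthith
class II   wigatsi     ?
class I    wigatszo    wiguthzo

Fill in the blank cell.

Attach definiteness indefinite -uth → wigauth.
number = dual: zero marking, form stays wigauth.
Attach noun class class II -i (after consonant 'th') → wigauthi.
Apply vowel deletion: wigauthi → wiguthi.

wiguthi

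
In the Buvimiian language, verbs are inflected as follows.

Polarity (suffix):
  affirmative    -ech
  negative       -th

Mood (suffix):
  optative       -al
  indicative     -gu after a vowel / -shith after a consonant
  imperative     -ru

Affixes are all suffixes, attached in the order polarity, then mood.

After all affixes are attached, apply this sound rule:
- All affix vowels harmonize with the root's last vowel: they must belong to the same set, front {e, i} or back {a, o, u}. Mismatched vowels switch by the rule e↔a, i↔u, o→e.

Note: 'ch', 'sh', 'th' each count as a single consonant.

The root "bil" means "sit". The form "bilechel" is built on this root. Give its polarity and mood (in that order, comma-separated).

affirmative, optative

Segment: bil-ech-al.
polarity: -ech → affirmative.
mood: -al → optative.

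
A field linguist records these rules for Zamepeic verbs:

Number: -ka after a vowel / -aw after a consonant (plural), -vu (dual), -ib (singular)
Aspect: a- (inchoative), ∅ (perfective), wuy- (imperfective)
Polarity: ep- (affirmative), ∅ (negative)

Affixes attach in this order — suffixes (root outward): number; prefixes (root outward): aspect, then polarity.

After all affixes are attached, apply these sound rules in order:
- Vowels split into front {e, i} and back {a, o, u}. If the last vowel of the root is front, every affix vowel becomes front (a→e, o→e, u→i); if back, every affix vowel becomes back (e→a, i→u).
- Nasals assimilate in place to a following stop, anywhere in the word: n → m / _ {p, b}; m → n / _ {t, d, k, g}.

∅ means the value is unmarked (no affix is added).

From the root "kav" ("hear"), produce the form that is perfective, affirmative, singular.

apkavub

aspect = perfective: zero marking, form stays kav.
Attach number singular -ib → kavib.
Attach polarity affirmative ep- → epkavib.
Apply vowel harmony: epkavib → apkavub.
Nasal assimilation: no change.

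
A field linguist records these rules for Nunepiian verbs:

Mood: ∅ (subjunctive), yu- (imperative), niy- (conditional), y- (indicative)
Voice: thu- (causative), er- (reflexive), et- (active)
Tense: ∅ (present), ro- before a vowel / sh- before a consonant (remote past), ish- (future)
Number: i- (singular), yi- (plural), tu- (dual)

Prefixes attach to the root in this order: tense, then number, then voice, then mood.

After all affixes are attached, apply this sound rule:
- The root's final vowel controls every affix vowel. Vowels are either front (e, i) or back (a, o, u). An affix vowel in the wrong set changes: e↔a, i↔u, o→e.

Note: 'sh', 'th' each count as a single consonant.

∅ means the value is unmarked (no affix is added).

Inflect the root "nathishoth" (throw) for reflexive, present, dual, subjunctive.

artunathishoth

tense = present: zero marking, form stays nathishoth.
Attach number dual tu- → tunathishoth.
Attach voice reflexive er- → ertunathishoth.
mood = subjunctive: zero marking, form stays ertunathishoth.
Apply vowel harmony: ertunathishoth → artunathishoth.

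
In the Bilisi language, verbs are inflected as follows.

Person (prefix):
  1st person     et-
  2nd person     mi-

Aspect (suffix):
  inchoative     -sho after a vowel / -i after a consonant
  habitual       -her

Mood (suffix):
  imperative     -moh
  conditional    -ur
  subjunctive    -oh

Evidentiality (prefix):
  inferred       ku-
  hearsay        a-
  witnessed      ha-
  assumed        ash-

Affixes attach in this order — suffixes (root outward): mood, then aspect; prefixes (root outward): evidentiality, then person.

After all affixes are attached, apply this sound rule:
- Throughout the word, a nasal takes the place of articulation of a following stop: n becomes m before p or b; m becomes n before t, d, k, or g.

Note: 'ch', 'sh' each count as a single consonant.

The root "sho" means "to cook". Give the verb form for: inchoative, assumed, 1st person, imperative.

etashshomohi

Attach evidentiality assumed ash- → ashsho.
Attach mood imperative -moh → ashshomoh.
Attach aspect inchoative -i (after consonant 'h') → ashshomohi.
Attach person 1st person et- → etashshomohi.
Nasal assimilation: no change.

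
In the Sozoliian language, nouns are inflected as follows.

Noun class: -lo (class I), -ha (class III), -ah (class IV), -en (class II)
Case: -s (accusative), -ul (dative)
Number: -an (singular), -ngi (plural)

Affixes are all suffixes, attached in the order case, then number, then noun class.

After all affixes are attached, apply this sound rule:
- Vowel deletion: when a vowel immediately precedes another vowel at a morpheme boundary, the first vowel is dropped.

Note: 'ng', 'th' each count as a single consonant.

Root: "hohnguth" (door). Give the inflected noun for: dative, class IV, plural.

Attach case dative -ul → hohnguthul.
Attach number plural -ngi → hohnguthulngi.
Attach noun class class IV -ah → hohnguthulngiah.
Apply vowel deletion: hohnguthulngiah → hohnguthulngah.

hohnguthulngah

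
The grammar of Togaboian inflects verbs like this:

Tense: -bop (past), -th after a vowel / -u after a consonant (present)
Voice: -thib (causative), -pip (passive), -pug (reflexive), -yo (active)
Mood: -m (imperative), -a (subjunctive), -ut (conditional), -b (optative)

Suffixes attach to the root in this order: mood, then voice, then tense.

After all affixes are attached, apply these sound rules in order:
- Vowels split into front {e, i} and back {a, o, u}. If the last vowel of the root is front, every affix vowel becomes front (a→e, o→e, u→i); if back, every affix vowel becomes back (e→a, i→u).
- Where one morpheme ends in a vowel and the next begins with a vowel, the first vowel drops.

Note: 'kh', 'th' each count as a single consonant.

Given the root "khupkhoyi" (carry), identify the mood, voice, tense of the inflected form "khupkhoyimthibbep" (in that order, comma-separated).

imperative, causative, past

Segment: khupkhoyi-m-thib-bop.
mood: -m → imperative.
voice: -thib → causative.
tense: -bop → past.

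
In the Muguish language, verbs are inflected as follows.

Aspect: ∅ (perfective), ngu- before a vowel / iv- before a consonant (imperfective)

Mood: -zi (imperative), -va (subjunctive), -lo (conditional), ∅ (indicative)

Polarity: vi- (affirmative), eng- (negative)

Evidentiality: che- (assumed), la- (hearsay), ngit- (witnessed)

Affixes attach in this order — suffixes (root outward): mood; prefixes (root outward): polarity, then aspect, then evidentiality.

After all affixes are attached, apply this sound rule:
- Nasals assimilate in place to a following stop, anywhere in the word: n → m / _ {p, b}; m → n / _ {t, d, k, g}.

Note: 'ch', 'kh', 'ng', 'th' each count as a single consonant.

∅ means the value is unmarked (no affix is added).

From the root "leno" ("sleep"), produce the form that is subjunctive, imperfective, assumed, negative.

Attach polarity negative eng- → engleno.
Attach aspect imperfective ngu- (before vowel 'e') → nguengleno.
Attach mood subjunctive -va → nguenglenova.
Attach evidentiality assumed che- → chenguenglenova.
Nasal assimilation: no change.

chenguenglenova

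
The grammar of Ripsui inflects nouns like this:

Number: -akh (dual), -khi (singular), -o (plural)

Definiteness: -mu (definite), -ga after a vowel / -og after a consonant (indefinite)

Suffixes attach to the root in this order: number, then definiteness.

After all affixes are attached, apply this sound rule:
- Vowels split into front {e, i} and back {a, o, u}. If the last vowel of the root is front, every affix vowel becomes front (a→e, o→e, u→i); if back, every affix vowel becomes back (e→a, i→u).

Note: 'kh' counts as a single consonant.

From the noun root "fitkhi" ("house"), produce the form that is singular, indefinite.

Attach number singular -khi → fitkhikhi.
Attach definiteness indefinite -ga (after vowel 'i') → fitkhikhiga.
Apply vowel harmony: fitkhikhiga → fitkhikhige.

fitkhikhige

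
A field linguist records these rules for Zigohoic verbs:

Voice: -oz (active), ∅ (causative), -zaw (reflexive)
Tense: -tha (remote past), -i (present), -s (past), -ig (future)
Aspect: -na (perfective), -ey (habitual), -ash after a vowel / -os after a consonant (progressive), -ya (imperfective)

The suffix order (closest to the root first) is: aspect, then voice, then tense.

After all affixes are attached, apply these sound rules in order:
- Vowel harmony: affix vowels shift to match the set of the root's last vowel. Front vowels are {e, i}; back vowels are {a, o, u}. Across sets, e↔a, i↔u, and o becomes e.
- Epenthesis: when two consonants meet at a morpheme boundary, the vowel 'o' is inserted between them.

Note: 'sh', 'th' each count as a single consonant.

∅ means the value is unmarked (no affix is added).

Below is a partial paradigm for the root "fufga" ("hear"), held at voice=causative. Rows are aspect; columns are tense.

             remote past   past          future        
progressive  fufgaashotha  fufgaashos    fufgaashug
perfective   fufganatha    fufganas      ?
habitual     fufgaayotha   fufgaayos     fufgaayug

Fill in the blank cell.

fufganaug

Attach aspect perfective -na → fufgana.
voice = causative: zero marking, form stays fufgana.
Attach tense future -ig → fufganaig.
Apply vowel harmony: fufganaig → fufganaug.
Epenthesis: no change.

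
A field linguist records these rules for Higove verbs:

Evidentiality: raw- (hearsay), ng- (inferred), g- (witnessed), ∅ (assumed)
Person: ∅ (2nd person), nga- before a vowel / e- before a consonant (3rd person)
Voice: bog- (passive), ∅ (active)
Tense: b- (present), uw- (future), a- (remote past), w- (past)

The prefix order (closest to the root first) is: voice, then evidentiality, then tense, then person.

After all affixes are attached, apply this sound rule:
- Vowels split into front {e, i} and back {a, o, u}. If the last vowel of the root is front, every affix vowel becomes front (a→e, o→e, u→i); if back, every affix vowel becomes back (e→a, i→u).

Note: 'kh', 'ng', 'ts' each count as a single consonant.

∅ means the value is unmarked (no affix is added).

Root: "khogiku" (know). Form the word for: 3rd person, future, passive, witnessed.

ngauwgbogkhogiku

Attach voice passive bog- → bogkhogiku.
Attach evidentiality witnessed g- → gbogkhogiku.
Attach tense future uw- → uwgbogkhogiku.
Attach person 3rd person nga- (before vowel 'u') → ngauwgbogkhogiku.
Vowel harmony: no change.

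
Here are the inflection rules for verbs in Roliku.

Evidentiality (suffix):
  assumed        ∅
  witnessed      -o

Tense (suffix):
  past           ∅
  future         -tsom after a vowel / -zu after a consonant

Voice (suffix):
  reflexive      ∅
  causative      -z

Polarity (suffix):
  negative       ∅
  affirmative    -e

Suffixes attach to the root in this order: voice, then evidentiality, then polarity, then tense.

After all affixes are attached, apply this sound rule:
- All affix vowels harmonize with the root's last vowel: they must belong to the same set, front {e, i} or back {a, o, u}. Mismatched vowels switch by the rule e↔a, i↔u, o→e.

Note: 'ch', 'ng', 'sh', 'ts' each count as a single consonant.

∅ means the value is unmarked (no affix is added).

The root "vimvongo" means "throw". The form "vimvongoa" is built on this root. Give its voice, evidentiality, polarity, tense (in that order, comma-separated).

Segment: vimvongo-e.
voice: ∅ → reflexive.
evidentiality: ∅ → assumed.
polarity: -e → affirmative.
tense: ∅ → past.

reflexive, assumed, affirmative, past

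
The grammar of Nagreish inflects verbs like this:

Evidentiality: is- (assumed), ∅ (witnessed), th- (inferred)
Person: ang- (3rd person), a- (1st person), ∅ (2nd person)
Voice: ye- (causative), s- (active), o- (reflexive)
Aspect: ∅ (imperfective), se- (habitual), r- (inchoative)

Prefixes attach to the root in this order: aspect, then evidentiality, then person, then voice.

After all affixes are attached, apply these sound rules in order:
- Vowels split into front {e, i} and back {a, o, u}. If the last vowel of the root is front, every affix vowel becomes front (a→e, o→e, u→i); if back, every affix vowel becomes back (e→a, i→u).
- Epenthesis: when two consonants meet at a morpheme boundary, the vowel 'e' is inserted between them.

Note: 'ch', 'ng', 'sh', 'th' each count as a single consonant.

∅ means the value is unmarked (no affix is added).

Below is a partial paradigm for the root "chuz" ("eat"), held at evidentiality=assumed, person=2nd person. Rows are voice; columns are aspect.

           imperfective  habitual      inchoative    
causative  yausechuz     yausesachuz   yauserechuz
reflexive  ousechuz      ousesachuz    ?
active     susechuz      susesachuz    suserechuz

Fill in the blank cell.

ouserechuz

Attach aspect inchoative r- → rchuz.
Attach evidentiality assumed is- → isrchuz.
person = 2nd person: zero marking, form stays isrchuz.
Attach voice reflexive o- → oisrchuz.
Apply vowel harmony: oisrchuz → ousrchuz.
Apply epenthesis: ousrchuz → ouserechuz.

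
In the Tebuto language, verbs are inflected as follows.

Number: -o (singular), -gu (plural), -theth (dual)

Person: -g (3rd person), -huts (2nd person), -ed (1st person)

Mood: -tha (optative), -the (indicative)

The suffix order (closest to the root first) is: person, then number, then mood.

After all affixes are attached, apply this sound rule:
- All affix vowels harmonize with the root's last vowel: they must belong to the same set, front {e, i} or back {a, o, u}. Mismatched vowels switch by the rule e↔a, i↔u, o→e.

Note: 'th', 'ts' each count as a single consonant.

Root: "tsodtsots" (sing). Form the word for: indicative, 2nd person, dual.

Attach person 2nd person -huts → tsodtsotshuts.
Attach number dual -theth → tsodtsotshutstheth.
Attach mood indicative -the → tsodtsotshutstheththe.
Apply vowel harmony: tsodtsotshutstheththe → tsodtsotshutsthaththa.

tsodtsotshutsthaththa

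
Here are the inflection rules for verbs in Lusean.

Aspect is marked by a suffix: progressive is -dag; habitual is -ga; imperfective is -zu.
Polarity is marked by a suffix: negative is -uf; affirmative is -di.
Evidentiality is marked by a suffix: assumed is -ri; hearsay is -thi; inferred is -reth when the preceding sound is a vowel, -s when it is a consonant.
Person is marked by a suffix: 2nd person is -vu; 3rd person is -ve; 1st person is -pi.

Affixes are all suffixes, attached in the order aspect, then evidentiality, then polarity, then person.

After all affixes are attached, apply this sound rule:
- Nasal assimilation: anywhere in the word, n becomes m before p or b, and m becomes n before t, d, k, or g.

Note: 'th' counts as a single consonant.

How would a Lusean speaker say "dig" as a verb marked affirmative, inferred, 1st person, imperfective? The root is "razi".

razizurethdipi

Attach aspect imperfective -zu → razizu.
Attach evidentiality inferred -reth (after vowel 'u') → razizureth.
Attach polarity affirmative -di → razizurethdi.
Attach person 1st person -pi → razizurethdipi.
Nasal assimilation: no change.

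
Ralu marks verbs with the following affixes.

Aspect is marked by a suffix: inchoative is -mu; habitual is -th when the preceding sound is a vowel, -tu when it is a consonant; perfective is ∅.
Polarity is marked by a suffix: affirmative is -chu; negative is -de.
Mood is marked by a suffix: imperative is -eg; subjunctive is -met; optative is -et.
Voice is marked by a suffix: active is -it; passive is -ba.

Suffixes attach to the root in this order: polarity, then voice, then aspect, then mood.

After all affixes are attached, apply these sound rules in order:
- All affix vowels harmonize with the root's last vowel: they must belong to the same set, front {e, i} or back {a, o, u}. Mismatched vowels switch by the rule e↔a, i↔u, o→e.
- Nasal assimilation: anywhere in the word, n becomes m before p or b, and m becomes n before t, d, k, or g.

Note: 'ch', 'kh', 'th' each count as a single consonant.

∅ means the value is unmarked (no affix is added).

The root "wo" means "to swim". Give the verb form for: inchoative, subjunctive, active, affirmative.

wochuutmumat

Attach polarity affirmative -chu → wochu.
Attach voice active -it → wochuit.
Attach aspect inchoative -mu → wochuitmu.
Attach mood subjunctive -met → wochuitmumet.
Apply vowel harmony: wochuitmumet → wochuutmumat.
Nasal assimilation: no change.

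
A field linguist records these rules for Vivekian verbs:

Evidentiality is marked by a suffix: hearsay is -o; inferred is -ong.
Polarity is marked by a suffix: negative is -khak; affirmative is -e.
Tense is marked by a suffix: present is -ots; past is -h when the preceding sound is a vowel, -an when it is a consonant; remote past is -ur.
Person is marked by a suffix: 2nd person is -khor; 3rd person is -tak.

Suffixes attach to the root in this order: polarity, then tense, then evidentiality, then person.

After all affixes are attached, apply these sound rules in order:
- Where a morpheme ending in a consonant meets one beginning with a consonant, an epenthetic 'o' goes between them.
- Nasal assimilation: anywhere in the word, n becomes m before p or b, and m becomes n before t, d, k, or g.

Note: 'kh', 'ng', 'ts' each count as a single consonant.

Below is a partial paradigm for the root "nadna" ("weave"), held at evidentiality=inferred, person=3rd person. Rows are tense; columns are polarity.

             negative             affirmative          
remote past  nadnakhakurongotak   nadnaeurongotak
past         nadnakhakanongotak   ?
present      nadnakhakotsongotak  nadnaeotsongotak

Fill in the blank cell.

Attach polarity affirmative -e → nadnae.
Attach tense past -h (after vowel 'e') → nadnaeh.
Attach evidentiality inferred -ong → nadnaehong.
Attach person 3rd person -tak → nadnaehongtak.
Apply epenthesis: nadnaehongtak → nadnaehongotak.
Nasal assimilation: no change.

nadnaehongotak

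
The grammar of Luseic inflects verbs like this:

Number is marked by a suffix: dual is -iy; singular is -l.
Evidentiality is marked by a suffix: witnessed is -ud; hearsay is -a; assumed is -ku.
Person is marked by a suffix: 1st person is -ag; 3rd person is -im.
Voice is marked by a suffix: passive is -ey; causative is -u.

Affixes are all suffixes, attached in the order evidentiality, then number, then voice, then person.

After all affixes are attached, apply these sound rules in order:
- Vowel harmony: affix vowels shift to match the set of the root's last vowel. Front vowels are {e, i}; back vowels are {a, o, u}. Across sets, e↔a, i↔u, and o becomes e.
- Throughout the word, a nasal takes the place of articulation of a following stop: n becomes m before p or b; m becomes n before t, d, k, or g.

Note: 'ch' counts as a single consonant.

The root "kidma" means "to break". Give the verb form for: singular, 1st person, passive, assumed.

kidmakulayag

Attach evidentiality assumed -ku → kidmaku.
Attach number singular -l → kidmakul.
Attach voice passive -ey → kidmakuley.
Attach person 1st person -ag → kidmakuleyag.
Apply vowel harmony: kidmakuleyag → kidmakulayag.
Nasal assimilation: no change.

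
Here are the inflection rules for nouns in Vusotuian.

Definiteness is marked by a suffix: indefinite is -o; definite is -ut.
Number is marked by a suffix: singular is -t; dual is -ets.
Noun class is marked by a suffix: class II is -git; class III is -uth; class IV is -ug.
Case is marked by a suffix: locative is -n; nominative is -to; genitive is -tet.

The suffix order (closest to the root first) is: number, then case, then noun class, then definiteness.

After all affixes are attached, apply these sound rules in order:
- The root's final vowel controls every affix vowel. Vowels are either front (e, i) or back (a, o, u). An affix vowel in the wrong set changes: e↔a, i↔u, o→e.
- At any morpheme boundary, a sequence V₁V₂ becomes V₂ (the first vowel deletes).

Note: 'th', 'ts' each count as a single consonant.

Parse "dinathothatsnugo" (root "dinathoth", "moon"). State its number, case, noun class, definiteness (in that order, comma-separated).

Segment: dinathoth-ets-n-ug-o.
number: -ets → dual.
case: -n → locative.
noun class: -ug → class IV.
definiteness: -o → indefinite.

dual, locative, class IV, indefinite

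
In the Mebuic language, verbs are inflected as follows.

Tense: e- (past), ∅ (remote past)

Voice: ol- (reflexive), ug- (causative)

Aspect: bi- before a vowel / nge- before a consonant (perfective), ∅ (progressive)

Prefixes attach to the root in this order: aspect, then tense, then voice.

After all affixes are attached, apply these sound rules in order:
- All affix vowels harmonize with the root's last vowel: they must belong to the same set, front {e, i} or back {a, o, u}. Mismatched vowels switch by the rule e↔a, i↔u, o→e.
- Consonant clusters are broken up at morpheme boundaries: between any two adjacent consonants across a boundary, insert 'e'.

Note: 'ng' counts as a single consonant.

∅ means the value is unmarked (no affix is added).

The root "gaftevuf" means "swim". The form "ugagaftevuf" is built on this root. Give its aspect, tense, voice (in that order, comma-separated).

progressive, past, causative

Segment: ug-e-gaftevuf.
aspect: ∅ → progressive.
tense: e- → past.
voice: ug- → causative.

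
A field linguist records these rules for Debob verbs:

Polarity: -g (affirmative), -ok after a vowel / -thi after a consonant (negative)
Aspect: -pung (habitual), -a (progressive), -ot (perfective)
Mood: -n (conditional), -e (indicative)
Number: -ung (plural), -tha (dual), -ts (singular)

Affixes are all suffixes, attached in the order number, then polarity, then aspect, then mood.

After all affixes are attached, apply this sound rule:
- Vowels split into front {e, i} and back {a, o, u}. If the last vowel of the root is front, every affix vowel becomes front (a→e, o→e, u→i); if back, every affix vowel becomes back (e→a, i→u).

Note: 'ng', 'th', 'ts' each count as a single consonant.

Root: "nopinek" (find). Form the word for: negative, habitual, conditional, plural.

nopinekingthipingn

Attach number plural -ung → nopinekung.
Attach polarity negative -thi (after consonant 'ng') → nopinekungthi.
Attach aspect habitual -pung → nopinekungthipung.
Attach mood conditional -n → nopinekungthipungn.
Apply vowel harmony: nopinekungthipungn → nopinekingthipingn.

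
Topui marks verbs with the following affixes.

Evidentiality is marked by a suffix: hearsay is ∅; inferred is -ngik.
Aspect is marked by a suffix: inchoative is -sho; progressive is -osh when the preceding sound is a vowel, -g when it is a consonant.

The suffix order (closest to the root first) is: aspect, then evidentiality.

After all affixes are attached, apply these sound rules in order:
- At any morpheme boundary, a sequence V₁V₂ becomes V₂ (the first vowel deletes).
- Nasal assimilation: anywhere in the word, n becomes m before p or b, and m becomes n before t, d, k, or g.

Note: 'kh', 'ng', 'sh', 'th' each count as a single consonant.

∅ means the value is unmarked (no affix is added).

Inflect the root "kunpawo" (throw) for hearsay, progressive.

Attach aspect progressive -osh (after vowel 'o') → kunpawoosh.
evidentiality = hearsay: zero marking, form stays kunpawoosh.
Apply vowel deletion: kunpawoosh → kunpawosh.
Apply nasal assimilation: kunpawosh → kumpawosh.

kumpawosh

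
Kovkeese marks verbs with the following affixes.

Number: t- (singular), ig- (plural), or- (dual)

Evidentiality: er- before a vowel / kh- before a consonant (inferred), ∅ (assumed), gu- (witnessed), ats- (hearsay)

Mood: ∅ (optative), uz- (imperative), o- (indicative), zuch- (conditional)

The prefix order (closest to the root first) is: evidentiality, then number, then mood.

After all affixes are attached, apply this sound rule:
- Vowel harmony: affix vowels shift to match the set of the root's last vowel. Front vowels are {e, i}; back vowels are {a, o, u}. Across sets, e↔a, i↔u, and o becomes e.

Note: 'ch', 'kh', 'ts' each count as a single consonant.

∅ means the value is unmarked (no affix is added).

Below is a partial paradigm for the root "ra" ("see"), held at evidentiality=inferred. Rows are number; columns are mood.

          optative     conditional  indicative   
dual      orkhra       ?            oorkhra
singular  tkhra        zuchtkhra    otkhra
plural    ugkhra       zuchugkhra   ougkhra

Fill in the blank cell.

zuchorkhra

Attach evidentiality inferred kh- (before consonant 'r') → khra.
Attach number dual or- → orkhra.
Attach mood conditional zuch- → zuchorkhra.
Vowel harmony: no change.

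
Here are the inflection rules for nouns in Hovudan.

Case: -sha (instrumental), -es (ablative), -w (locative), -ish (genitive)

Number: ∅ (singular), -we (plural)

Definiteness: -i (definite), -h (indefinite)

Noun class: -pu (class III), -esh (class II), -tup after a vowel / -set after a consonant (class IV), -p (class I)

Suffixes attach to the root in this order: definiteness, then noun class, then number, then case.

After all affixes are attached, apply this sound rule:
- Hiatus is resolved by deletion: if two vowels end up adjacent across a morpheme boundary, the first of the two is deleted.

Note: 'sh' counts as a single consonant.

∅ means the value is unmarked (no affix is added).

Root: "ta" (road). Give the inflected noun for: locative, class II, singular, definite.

teshw

Attach definiteness definite -i → tai.
Attach noun class class II -esh → taiesh.
number = singular: zero marking, form stays taiesh.
Attach case locative -w → taieshw.
Apply vowel deletion: taieshw → teshw.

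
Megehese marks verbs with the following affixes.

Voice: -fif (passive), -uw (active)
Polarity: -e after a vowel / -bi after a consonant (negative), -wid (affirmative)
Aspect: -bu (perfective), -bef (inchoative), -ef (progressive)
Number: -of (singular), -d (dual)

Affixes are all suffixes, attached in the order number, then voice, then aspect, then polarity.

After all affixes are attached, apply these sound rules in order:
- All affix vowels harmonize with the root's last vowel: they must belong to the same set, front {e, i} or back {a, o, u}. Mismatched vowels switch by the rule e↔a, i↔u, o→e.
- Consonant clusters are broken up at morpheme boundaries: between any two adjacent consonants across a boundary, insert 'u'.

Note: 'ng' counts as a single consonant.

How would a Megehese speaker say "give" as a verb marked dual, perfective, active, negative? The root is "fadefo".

Attach number dual -d → fadefod.
Attach voice active -uw → fadefoduw.
Attach aspect perfective -bu → fadefoduwbu.
Attach polarity negative -e (after vowel 'u') → fadefoduwbue.
Apply vowel harmony: fadefoduwbue → fadefoduwbua.
Apply epenthesis: fadefoduwbua → fadefoduwubua.

fadefoduwubua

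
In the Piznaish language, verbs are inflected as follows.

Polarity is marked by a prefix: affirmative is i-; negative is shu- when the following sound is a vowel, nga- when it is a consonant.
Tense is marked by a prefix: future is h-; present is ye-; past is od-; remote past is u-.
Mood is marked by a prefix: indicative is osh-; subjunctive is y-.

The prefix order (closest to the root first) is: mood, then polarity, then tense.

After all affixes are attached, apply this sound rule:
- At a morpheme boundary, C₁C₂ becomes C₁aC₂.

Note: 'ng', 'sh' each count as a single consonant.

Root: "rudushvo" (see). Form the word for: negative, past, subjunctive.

Attach mood subjunctive y- → yrudushvo.
Attach polarity negative nga- (before consonant 'y') → ngayrudushvo.
Attach tense past od- → odngayrudushvo.
Apply epenthesis: odngayrudushvo → odangayarudushvo.

odangayarudushvo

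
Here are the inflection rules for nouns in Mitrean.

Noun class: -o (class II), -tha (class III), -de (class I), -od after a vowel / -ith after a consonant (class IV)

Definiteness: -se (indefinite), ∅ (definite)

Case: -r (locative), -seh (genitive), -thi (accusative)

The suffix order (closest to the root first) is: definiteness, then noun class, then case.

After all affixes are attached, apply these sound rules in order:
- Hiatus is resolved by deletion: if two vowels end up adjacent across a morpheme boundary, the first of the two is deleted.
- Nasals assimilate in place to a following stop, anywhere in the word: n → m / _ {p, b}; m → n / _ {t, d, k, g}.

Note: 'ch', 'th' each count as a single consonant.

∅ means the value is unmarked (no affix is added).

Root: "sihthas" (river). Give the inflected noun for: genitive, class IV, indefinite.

Attach definiteness indefinite -se → sihthasse.
Attach noun class class IV -od (after vowel 'e') → sihthasseod.
Attach case genitive -seh → sihthasseodseh.
Apply vowel deletion: sihthasseodseh → sihthassodseh.
Nasal assimilation: no change.

sihthassodseh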